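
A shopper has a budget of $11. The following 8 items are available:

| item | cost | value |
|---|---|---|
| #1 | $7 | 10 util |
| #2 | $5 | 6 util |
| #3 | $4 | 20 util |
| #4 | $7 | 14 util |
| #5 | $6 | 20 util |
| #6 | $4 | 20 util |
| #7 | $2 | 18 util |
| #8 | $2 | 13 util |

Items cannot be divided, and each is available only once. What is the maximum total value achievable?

Check high-value combinations within $11:
- #3+#6+#7: cost 4+4+2=10, value 20+20+18=58
- #3+#6+#8: cost 4+4+2=10, value 20+20+13=53
- #3+#7+#8: cost 4+2+2=8, value 20+18+13=51
- #6+#7+#8: cost 4+2+2=8, value 20+18+13=51
- #5+#7+#8: cost 6+2+2=10, value 20+18+13=51
Best: 58 util.

58 util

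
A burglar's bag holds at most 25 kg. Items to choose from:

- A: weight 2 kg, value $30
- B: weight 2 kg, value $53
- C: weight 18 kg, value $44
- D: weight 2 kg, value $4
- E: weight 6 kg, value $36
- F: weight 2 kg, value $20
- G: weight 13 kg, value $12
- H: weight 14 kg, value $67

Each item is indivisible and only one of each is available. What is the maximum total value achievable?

This is a 0/1 knapsack; check combinations near the capacity.
- A+B+E+H: weight 2+2+6+14=24, value 30+53+36+67=186
- B+E+F+H: weight 2+6+2+14=24, value 53+36+20+67=176
- A+B+D+F+H: weight 2+2+2+2+14=22, value 30+53+4+20+67=174
- A+B+F+H: weight 2+2+2+14=20, value 30+53+20+67=170
- B+D+E+H: weight 2+2+6+14=24, value 53+4+36+67=160
Best: $186.

$186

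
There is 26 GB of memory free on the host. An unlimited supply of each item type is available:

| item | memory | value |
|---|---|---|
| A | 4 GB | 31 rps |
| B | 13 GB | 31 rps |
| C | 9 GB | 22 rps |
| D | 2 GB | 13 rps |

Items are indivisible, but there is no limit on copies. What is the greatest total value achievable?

199 rps

Best value-per-unit is A at 31/4; filling with it alone gives 6×31 = 186.
Optimal mix: 6×A + 1×D → memory 26, value 199.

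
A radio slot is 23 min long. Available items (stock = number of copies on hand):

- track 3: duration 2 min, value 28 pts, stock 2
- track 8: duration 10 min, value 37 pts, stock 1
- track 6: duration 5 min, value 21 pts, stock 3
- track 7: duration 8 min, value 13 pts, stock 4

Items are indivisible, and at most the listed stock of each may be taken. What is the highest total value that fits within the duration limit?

119 pts

Top feasible selections:
- 2×track 3 + 3×track 6: duration 19, value 119
- 2×track 3 + 1×track 8 + 1×track 6: duration 19, value 114
- 2×track 3 + 2×track 6 + 1×track 7: duration 22, value 111
Best: 119 pts.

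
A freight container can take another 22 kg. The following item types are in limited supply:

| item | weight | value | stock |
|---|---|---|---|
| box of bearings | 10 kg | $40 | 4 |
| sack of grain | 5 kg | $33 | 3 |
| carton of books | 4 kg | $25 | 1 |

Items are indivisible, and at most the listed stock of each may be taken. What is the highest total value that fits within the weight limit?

$124

Best selections within weight 22 and stock limits:
- 3×sack of grain + 1×carton of books: weight 19, value 124
- 1×box of bearings + 2×sack of grain: weight 20, value 106
Best: $124.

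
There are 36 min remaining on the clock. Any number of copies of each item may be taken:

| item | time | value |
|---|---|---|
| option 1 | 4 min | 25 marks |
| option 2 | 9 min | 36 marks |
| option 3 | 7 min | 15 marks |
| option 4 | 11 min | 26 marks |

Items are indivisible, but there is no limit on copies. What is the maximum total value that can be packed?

Best value-per-unit is option 1 at 25/4, and filling with it alone uses time 9×4=36. No mix of the others beats 9×25 = 225.

225 marks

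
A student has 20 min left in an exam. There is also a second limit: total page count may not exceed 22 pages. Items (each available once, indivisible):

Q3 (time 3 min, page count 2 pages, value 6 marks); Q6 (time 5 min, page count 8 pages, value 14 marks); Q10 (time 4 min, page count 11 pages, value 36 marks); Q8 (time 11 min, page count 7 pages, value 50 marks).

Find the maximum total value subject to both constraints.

92 marks

Feasible sets respecting both limits:
- Q3+Q10+Q8: time 18, page count 20, value 92
- Q10+Q8: time 15, page count 18, value 86
- Q3+Q6+Q8: time 19, page count 17, value 70
Best: 92 marks.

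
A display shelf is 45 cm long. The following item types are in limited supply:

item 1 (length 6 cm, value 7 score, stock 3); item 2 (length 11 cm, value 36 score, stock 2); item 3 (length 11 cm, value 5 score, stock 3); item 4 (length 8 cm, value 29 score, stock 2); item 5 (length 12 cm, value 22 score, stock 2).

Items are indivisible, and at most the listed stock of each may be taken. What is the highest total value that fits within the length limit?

Top feasible selections:
- 1×item 1 + 2×item 2 + 2×item 4: length 44, value 137
- 2×item 2 + 2×item 4: length 38, value 130
- 2×item 2 + 1×item 4 + 1×item 5: length 42, value 123
Best: 137 score.

137 score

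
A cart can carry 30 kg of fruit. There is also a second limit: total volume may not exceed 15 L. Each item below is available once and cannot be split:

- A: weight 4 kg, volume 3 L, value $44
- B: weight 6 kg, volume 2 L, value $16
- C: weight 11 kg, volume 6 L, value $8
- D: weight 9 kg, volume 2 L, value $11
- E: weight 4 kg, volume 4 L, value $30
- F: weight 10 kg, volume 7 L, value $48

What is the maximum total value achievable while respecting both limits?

$122

Feasible sets respecting both limits:
- A+E+F: weight 18, volume 14, value 122
- A+B+D+F: weight 29, volume 14, value 119
- A+B+F: weight 20, volume 12, value 108
- B+D+E+F: weight 29, volume 15, value 105
Best: $122.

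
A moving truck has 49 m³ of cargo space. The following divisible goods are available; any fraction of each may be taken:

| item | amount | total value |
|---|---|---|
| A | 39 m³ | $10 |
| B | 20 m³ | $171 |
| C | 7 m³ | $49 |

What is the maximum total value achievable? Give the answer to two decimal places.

225.64

Take in order of value per unit:
- B (171/20 per unit): all 20 → value 171, running total 171.00
- C (49/7 per unit): all 7 → value 49, running total 220.00
- A (10/39 per unit): 22 of 39 → value 22×10/39 = 5.6410, running total 225.64
Total 225.64.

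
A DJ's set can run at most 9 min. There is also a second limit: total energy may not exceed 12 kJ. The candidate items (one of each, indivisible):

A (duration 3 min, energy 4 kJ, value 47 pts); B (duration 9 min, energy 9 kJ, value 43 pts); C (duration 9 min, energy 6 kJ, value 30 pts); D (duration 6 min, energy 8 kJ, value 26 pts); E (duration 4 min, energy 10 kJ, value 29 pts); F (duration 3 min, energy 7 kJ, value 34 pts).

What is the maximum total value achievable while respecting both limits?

81 pts

Feasible sets respecting both limits:
- A+F: duration 6, energy 11, value 81
- A+D: duration 9, energy 12, value 73
- A: duration 3, energy 4, value 47
- B: duration 9, energy 9, value 43
Best: 81 pts.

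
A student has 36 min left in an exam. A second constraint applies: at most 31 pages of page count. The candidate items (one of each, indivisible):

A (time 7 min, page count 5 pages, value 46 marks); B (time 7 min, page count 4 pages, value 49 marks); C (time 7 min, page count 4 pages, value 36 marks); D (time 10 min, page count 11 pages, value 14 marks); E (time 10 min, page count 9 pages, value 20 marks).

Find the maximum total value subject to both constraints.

Feasible sets respecting both limits:
- A+B+C+E: time 31, page count 22, value 151
- A+B+C+D: time 31, page count 24, value 145
- A+B+C: time 21, page count 13, value 131
Best: 151 marks.

151 marks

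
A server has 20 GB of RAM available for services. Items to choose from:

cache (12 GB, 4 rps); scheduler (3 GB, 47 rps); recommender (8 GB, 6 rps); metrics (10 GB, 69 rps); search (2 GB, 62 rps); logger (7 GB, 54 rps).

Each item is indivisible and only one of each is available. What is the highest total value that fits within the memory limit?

Check high-value combinations within 20 GB:
- metrics+search+logger: memory 10+2+7=19, value 69+62+54=185
- scheduler+metrics+search: memory 3+10+2=15, value 47+69+62=178
- scheduler+metrics+logger: memory 3+10+7=20, value 47+69+54=170
- scheduler+recommender+search+logger: memory 3+8+2+7=20, value 47+6+62+54=169
Best: 185 rps.

185 rps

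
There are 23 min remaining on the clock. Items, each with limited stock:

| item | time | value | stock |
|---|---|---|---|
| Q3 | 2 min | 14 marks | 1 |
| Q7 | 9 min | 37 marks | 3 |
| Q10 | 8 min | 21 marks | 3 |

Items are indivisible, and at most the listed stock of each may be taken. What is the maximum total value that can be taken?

Best selections within time 23 and stock limits:
- 1×Q3 + 2×Q7: time 20, value 88
- 2×Q7: time 18, value 74
Best: 88 marks.

88 marks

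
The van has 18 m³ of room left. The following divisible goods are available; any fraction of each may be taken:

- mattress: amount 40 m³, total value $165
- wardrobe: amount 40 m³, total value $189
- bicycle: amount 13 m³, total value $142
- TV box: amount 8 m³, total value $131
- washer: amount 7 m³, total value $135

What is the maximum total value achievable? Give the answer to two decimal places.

Take in order of value per unit:
- washer (135/7 per unit): all 7 → value 135, running total 135.00
- TV box (131/8 per unit): all 8 → value 131, running total 266.00
- bicycle (142/13 per unit): 3 of 13 → value 3×142/13 = 32.7692, running total 298.77
Total 298.77.

298.77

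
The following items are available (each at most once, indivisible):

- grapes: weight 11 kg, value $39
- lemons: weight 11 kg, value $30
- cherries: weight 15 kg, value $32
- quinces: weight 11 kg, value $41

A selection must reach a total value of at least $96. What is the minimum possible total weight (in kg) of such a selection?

33

Subsets with value ≥ 96, sorted by total weight:
- grapes+lemons+quinces: weight 33, value 110
- grapes+cherries+quinces: weight 37, value 112
- lemons+cherries+quinces: weight 37, value 103
- grapes+lemons+cherries: weight 37, value 101
Minimum weight: 33 kg.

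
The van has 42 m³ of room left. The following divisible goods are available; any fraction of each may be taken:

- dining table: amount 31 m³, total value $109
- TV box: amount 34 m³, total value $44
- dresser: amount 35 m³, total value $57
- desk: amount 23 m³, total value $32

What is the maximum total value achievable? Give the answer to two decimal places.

Take in order of value per unit:
- dining table (109/31 per unit): all 31 → value 109, running total 109.00
- dresser (57/35 per unit): 11 of 35 → value 11×57/35 = 17.9143, running total 126.91
Total 126.91.

126.91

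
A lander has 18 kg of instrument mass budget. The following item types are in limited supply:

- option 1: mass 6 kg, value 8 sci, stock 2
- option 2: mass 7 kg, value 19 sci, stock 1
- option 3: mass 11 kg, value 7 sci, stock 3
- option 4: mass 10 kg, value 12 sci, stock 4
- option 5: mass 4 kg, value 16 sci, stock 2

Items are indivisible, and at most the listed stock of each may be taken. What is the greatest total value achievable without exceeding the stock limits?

Top feasible selections:
- 1×option 2 + 2×option 5: mass 15, value 51
- 1×option 4 + 2×option 5: mass 18, value 44
- 1×option 1 + 1×option 2 + 1×option 5: mass 17, value 43
Best: 51 sci.

51 sci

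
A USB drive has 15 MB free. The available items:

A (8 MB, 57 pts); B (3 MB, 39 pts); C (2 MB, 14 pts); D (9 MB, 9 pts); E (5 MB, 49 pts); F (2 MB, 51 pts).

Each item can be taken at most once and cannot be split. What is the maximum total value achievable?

Check high-value combinations within 15 MB:
- A+B+C+F: size 8+3+2+2=15, value 57+39+14+51=161
- A+E+F: size 8+5+2=15, value 57+49+51=157
- B+C+E+F: size 3+2+5+2=12, value 39+14+49+51=153
- A+B+F: size 8+3+2=13, value 57+39+51=147
Best: 161 pts.

161 pts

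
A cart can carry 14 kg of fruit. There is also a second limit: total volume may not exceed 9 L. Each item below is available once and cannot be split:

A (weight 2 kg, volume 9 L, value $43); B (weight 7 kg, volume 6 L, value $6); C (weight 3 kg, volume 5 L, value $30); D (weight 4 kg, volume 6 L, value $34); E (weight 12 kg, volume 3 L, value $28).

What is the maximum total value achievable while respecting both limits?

$43

Feasible sets respecting both limits:
- A: weight 2, volume 9, value 43
- D: weight 4, volume 6, value 34
- C: weight 3, volume 5, value 30
- E: weight 12, volume 3, value 28
Best: $43.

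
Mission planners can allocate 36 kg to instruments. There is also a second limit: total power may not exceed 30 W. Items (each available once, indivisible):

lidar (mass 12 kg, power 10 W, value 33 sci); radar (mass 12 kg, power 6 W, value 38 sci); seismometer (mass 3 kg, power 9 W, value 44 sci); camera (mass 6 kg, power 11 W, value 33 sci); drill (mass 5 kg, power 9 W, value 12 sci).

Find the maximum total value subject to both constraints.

Feasible sets respecting both limits:
- lidar+radar+seismometer: mass 27, power 25, value 115
- radar+seismometer+camera: mass 21, power 26, value 115
- lidar+seismometer+camera: mass 21, power 30, value 110
Best: 115 sci.

115 sci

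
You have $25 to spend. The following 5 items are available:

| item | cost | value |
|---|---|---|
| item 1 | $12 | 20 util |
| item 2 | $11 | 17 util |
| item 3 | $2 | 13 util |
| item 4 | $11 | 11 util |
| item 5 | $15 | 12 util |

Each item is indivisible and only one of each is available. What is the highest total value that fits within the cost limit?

Check high-value combinations within $25:
- item 1+item 2+item 3: cost 12+11+2=25, value 20+17+13=50
- item 1+item 3+item 4: cost 12+2+11=25, value 20+13+11=44
- item 2+item 3+item 4: cost 11+2+11=24, value 17+13+11=41
- item 1+item 2: cost 12+11=23, value 20+17=37
Best: 50 util.

50 util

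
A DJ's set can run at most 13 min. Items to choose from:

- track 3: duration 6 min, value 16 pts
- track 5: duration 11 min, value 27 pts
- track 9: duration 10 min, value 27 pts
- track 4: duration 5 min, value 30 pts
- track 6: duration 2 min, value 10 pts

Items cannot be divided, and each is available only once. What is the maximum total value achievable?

Check high-value combinations within 13 min:
- track 3+track 4+track 6: duration 6+5+2=13, value 16+30+10=56
- track 3+track 4: duration 6+5=11, value 16+30=46
- track 4+track 6: duration 5+2=7, value 30+10=40
- track 9+track 6: duration 10+2=12, value 27+10=37
Best: 56 pts.

56 pts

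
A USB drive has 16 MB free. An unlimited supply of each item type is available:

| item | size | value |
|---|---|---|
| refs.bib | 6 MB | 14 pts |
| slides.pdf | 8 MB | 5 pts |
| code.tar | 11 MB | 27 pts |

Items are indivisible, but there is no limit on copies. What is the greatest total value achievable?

28 pts

Best value-per-unit is code.tar at 27/11; filling with it alone gives 1×27 = 27.
Optimal mix: 2×refs.bib → size 12, value 28.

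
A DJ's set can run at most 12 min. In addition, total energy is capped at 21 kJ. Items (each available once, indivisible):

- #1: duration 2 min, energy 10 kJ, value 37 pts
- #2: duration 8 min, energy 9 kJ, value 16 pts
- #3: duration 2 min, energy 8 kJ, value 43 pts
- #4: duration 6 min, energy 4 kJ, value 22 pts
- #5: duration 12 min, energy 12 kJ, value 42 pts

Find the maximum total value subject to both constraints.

Feasible sets respecting both limits:
- #1+#3: duration 4, energy 18, value 80
- #3+#4: duration 8, energy 12, value 65
- #2+#3: duration 10, energy 17, value 59
- #1+#4: duration 8, energy 14, value 59
Best: 80 pts.

80 pts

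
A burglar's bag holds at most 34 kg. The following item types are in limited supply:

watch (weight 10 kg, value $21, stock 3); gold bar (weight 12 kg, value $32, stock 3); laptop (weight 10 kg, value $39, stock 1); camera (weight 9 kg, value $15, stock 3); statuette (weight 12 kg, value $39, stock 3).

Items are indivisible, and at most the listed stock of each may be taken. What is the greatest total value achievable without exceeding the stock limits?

Best selections within weight 34 and stock limits:
- 1×laptop + 2×statuette: weight 34, value 117
- 1×gold bar + 1×laptop + 1×statuette: weight 34, value 110
Best: $117.

$117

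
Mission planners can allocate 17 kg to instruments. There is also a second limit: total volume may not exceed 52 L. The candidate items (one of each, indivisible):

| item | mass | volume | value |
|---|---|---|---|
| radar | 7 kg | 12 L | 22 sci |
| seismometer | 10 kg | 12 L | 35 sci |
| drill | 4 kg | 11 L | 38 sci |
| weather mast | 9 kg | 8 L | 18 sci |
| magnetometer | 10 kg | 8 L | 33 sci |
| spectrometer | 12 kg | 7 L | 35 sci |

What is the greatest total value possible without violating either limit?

Feasible sets respecting both limits:
- seismometer+drill: mass 14, volume 23, value 73
- drill+spectrometer: mass 16, volume 18, value 73
- drill+magnetometer: mass 14, volume 19, value 71
- radar+drill: mass 11, volume 23, value 60
Best: 73 sci.

73 sci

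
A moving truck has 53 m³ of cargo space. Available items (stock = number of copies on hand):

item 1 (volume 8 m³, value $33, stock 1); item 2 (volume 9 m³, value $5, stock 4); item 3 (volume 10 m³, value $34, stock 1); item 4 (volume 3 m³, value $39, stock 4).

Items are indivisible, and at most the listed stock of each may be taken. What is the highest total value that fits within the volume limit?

$233

Top feasible selections:
- 1×item 1 + 2×item 2 + 1×item 3 + 4×item 4: volume 48, value 233
- 1×item 1 + 1×item 2 + 1×item 3 + 4×item 4: volume 39, value 228
- 1×item 1 + 1×item 3 + 4×item 4: volume 30, value 223
- 3×item 2 + 1×item 3 + 4×item 4: volume 49, value 205
Best: $233.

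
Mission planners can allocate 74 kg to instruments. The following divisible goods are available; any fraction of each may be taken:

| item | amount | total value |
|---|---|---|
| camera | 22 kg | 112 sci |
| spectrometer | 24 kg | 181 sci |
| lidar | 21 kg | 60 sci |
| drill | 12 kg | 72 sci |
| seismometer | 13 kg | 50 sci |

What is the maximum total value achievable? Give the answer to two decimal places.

Take in order of value per unit:
- spectrometer (181/24 per unit): all 24 → value 181, running total 181.00
- drill (72/12 per unit): all 12 → value 72, running total 253.00
- camera (112/22 per unit): all 22 → value 112, running total 365.00
- seismometer (50/13 per unit): all 13 → value 50, running total 415.00
- lidar (60/21 per unit): 3 of 21 → value 3×60/21 = 8.5714, running total 423.57
Total 423.57.

423.57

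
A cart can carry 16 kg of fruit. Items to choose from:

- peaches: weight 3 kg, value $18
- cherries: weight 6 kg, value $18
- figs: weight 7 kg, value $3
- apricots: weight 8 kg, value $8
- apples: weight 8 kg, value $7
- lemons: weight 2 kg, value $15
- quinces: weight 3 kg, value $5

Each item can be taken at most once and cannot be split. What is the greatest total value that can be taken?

$56

Check high-value combinations within 16 kg:
- peaches+cherries+lemons+quinces: weight 3+6+2+3=14, value 18+18+15+5=56
- peaches+cherries+lemons: weight 3+6+2=11, value 18+18+15=51
- peaches+apricots+lemons+quinces: weight 3+8+2+3=16, value 18+8+15+5=46
Best: $56.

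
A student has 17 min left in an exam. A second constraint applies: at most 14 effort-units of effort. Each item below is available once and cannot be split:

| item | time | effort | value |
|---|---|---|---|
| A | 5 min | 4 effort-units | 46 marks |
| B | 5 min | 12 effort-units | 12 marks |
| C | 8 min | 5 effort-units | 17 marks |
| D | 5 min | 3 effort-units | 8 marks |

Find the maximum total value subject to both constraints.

63 marks

Feasible sets respecting both limits:
- A+C: time 13, effort 9, value 63
- A+D: time 10, effort 7, value 54
- A: time 5, effort 4, value 46
- C+D: time 13, effort 8, value 25
Best: 63 marks.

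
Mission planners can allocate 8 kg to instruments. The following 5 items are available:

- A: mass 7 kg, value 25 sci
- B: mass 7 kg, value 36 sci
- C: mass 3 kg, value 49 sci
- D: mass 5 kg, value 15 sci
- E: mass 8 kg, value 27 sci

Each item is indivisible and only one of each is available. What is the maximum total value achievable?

64 sci

This is a 0/1 knapsack; check combinations near the capacity.
- C+D: mass 3+5=8, value 49+15=64
- C: mass 3, value 49
- B: mass 7, value 36
- E: mass 8, value 27
- A: mass 7, value 25
Best: 64 sci.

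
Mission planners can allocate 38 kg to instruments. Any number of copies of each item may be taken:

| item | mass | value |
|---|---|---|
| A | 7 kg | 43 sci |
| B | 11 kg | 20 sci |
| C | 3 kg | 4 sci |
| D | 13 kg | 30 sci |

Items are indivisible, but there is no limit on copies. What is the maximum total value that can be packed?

Best value-per-unit is A at 43/7; filling with it alone gives 5×43 = 215.
Optimal mix: 5×A + 1×C → mass 38, value 219.

219 sci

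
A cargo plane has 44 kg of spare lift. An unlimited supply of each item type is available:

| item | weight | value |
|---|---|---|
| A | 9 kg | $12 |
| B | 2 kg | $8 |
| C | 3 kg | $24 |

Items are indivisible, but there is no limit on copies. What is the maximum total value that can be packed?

$344

Best value-per-unit is C at 24/3; filling with it alone gives 14×24 = 336.
Optimal mix: 1×B + 14×C → weight 44, value 344.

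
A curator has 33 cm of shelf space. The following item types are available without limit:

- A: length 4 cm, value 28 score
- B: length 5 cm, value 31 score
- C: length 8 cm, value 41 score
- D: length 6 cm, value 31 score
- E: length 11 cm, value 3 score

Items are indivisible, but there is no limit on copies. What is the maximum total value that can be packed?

227 score

Best value-per-unit is A at 28/4; filling with it alone gives 8×28 = 224.
Optimal mix: 7×A + 1×B → length 33, value 227.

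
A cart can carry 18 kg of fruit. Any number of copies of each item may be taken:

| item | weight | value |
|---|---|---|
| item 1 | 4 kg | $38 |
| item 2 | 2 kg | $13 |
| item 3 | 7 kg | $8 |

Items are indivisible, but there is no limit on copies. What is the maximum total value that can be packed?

Best value-per-unit is item 1 at 38/4; filling with it alone gives 4×38 = 152.
Optimal mix: 4×item 1 + 1×item 2 → weight 18, value 165.

$165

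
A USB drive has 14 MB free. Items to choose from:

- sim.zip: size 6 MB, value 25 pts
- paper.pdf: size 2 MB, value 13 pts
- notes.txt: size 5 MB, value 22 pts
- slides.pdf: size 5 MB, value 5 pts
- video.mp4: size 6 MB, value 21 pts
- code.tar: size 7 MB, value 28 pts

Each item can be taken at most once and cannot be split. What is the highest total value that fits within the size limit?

Check high-value combinations within 14 MB:
- paper.pdf+notes.txt+code.tar: size 2+5+7=14, value 13+22+28=63
- sim.zip+paper.pdf+notes.txt: size 6+2+5=13, value 25+13+22=60
- sim.zip+paper.pdf+video.mp4: size 6+2+6=14, value 25+13+21=59
- paper.pdf+notes.txt+video.mp4: size 2+5+6=13, value 13+22+21=56
- sim.zip+code.tar: size 6+7=13, value 25+28=53
Best: 63 pts.

63 pts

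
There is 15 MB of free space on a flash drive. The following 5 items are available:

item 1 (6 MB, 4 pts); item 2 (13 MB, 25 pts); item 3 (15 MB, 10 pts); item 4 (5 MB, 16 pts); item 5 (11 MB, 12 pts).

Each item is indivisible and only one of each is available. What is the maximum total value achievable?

25 pts

Check high-value combinations within 15 MB:
- item 2: size 13, value 25
- item 1+item 4: size 6+5=11, value 4+16=20
- item 4: size 5, value 16
- item 5: size 11, value 12
- item 3: size 15, value 10
Best: 25 pts.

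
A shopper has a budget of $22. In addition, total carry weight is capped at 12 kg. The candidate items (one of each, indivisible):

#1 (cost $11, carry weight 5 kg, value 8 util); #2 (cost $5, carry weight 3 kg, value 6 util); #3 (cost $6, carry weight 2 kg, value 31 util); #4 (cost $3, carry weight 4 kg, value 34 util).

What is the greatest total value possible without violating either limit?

Feasible sets respecting both limits:
- #1+#3+#4: cost 20, carry weight 11, value 73
- #2+#3+#4: cost 14, carry weight 9, value 71
- #3+#4: cost 9, carry weight 6, value 65
Best: 73 util.

73 util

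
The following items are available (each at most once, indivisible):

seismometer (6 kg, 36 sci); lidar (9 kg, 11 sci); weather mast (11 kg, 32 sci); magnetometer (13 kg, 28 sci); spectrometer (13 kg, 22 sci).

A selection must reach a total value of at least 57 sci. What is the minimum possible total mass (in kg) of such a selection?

Subsets with value ≥ 57, sorted by total mass:
- seismometer+weather mast: mass 17, value 68
- seismometer+magnetometer: mass 19, value 64
Minimum mass: 17 kg.

17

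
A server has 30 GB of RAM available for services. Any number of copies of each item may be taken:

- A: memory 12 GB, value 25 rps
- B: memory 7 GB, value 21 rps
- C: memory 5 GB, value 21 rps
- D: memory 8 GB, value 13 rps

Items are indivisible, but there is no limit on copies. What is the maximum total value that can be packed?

Best value-per-unit is C at 21/5, and filling with it alone uses memory 6×5=30. No mix of the others beats 6×21 = 126.

126 rps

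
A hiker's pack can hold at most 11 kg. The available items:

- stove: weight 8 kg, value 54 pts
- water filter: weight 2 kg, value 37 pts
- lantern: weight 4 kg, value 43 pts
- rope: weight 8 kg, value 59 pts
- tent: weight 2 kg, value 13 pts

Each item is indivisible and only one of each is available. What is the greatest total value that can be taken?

96 pts

Check high-value combinations within 11 kg:
- water filter+rope: weight 2+8=10, value 37+59=96
- water filter+lantern+tent: weight 2+4+2=8, value 37+43+13=93
- stove+water filter: weight 8+2=10, value 54+37=91
Best: 96 pts.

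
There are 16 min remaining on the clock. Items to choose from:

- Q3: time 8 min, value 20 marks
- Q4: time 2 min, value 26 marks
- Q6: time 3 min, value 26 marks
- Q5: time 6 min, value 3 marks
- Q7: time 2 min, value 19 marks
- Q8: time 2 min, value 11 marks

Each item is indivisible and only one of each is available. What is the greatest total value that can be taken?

91 marks

Check high-value combinations within 16 min:
- Q3+Q4+Q6+Q7: time 8+2+3+2=15, value 20+26+26+19=91
- Q4+Q6+Q5+Q7+Q8: time 2+3+6+2+2=15, value 26+26+3+19+11=85
- Q3+Q4+Q6+Q8: time 8+2+3+2=15, value 20+26+26+11=83
Best: 91 marks.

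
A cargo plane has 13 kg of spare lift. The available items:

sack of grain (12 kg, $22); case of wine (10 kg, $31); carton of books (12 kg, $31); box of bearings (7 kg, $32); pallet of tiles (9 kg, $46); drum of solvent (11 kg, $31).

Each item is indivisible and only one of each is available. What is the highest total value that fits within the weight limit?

$46

Check high-value combinations within 13 kg:
- pallet of tiles: weight 9, value 46
- box of bearings: weight 7, value 32
- case of wine: weight 10, value 31
Best: $46.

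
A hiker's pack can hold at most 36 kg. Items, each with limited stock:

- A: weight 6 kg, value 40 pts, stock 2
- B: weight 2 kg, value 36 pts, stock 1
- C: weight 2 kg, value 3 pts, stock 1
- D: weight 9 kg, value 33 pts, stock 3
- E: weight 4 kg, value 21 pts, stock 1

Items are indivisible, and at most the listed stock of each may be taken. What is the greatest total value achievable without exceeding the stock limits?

203 pts

Best selections within weight 36 and stock limits:
- 2×A + 1×B + 2×D + 1×E: weight 36, value 203
- 2×A + 1×B + 1×C + 2×D: weight 34, value 185
- 2×A + 1×B + 2×D: weight 32, value 182
Best: 203 pts.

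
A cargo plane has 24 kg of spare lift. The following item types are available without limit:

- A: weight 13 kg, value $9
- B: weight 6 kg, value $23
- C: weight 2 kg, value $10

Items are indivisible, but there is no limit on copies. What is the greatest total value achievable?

Best value-per-unit is C at 10/2, and filling with it alone uses weight 12×2=24. No mix of the others beats 12×10 = 120.

$120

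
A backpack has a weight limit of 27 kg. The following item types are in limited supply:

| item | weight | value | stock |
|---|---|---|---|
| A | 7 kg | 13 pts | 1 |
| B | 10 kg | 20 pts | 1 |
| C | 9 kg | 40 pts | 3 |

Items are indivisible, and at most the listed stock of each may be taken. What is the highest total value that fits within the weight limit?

Best selections within weight 27 and stock limits:
- 3×C: weight 27, value 120
- 1×A + 2×C: weight 25, value 93
Best: 120 pts.

120 pts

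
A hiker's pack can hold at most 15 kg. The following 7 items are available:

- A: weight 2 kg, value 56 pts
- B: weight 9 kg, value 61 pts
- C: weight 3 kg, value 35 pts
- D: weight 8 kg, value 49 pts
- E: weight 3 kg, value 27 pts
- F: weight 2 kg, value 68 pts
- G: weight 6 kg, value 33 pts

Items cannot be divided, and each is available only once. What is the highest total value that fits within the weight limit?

This is a 0/1 knapsack; check combinations near the capacity.
- A+C+D+F: weight 2+3+8+2=15, value 56+35+49+68=208
- A+D+E+F: weight 2+8+3+2=15, value 56+49+27+68=200
- A+C+F+G: weight 2+3+2+6=13, value 56+35+68+33=192
- A+C+E+F: weight 2+3+3+2=10, value 56+35+27+68=186
- A+B+F: weight 2+9+2=13, value 56+61+68=185
Best: 208 pts.

208 pts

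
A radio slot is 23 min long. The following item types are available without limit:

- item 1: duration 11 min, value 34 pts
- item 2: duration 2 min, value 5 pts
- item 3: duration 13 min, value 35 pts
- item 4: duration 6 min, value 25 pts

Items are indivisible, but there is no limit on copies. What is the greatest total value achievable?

Best value-per-unit is item 4 at 25/6; filling with it alone gives 3×25 = 75.
Optimal mix: 2×item 2 + 3×item 4 → duration 22, value 85.

85 pts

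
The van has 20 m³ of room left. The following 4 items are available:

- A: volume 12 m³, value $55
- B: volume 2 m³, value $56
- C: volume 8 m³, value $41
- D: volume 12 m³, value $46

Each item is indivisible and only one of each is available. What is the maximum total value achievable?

$111

This is a 0/1 knapsack; check combinations near the capacity.
- A+B: volume 12+2=14, value 55+56=111
- B+D: volume 2+12=14, value 56+46=102
- B+C: volume 2+8=10, value 56+41=97
Best: $111.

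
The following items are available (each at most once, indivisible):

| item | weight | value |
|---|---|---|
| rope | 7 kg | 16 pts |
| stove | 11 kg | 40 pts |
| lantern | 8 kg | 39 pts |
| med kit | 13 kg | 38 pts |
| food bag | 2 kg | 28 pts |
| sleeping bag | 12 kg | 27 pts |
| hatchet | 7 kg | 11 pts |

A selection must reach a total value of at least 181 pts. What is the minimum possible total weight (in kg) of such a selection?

53

Subsets with value ≥ 181, sorted by total weight:
- rope+stove+lantern+med kit+food bag+sleeping bag: weight 53, value 188
- stove+lantern+med kit+food bag+sleeping bag+hatchet: weight 53, value 183
- rope+stove+lantern+med kit+food bag+sleeping bag+hatchet: weight 60, value 199
Minimum weight: 53 kg.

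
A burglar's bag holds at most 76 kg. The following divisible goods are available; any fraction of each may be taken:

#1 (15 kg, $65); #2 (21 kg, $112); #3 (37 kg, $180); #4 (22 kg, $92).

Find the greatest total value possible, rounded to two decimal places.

Take in order of value per unit:
- #2 (112/21 per unit): all 21 → value 112, running total 112.00
- #3 (180/37 per unit): all 37 → value 180, running total 292.00
- #1 (65/15 per unit): all 15 → value 65, running total 357.00
- #4 (92/22 per unit): 3 of 22 → value 3×92/22 = 12.5455, running total 369.55
Total 369.55.

369.55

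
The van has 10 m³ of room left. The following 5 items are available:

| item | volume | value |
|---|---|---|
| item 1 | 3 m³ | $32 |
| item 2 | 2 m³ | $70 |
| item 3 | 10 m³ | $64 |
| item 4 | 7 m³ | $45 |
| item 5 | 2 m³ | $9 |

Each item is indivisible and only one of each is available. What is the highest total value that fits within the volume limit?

This is a 0/1 knapsack; check combinations near the capacity.
- item 2+item 4: volume 2+7=9, value 70+45=115
- item 1+item 2+item 5: volume 3+2+2=7, value 32+70+9=111
- item 1+item 2: volume 3+2=5, value 32+70=102
Best: $115.

$115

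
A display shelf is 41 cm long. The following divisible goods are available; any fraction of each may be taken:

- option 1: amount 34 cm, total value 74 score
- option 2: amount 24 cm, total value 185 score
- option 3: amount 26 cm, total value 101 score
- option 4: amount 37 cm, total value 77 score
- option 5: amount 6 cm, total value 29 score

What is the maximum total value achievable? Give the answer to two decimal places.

256.73

Take in order of value per unit:
- option 2 (185/24 per unit): all 24 → value 185, running total 185.00
- option 5 (29/6 per unit): all 6 → value 29, running total 214.00
- option 3 (101/26 per unit): 11 of 26 → value 11×101/26 = 42.7308, running total 256.73
Total 256.73.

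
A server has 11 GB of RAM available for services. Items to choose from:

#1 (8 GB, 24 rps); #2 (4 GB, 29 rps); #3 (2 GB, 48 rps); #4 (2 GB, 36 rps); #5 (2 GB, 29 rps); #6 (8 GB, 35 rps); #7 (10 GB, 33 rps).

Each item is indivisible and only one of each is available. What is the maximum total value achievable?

142 rps

Check high-value combinations within 11 GB:
- #2+#3+#4+#5: memory 4+2+2+2=10, value 29+48+36+29=142
- #3+#4+#5: memory 2+2+2=6, value 48+36+29=113
- #2+#3+#4: memory 4+2+2=8, value 29+48+36=113
- #2+#3+#5: memory 4+2+2=8, value 29+48+29=106
Best: 142 rps.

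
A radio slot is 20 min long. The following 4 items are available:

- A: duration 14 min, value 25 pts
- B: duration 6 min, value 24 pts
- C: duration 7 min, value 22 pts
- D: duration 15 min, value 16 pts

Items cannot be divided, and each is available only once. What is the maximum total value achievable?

49 pts

Check high-value combinations within 20 min:
- A+B: duration 14+6=20, value 25+24=49
- B+C: duration 6+7=13, value 24+22=46
- A: duration 14, value 25
- B: duration 6, value 24
- C: duration 7, value 22
Best: 49 pts.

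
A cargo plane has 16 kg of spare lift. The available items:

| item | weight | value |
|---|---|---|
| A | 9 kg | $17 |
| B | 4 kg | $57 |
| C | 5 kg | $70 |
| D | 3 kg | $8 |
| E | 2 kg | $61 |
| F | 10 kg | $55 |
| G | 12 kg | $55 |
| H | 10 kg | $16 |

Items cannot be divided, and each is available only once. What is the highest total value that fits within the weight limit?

This is a 0/1 knapsack; check combinations near the capacity.
- B+C+D+E: weight 4+5+3+2=14, value 57+70+8+61=196
- B+C+E: weight 4+5+2=11, value 57+70+61=188
- B+E+F: weight 4+2+10=16, value 57+61+55=173
- A+C+E: weight 9+5+2=16, value 17+70+61=148
Best: $196.

$196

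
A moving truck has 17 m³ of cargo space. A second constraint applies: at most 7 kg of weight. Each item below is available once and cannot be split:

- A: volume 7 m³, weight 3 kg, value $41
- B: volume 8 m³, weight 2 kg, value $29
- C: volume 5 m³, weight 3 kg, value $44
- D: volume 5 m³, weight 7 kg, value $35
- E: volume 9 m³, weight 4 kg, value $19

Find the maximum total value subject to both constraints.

$85

Feasible sets respecting both limits:
- A+C: volume 12, weight 6, value 85
- B+C: volume 13, weight 5, value 73
- A+B: volume 15, weight 5, value 70
Best: $85.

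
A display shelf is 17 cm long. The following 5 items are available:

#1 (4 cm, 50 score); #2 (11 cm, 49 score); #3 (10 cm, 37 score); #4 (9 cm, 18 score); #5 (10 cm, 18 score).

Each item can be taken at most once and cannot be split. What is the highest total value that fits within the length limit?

This is a 0/1 knapsack; check combinations near the capacity.
- #1+#2: length 4+11=15, value 50+49=99
- #1+#3: length 4+10=14, value 50+37=87
- #1+#4: length 4+9=13, value 50+18=68
Best: 99 score.

99 score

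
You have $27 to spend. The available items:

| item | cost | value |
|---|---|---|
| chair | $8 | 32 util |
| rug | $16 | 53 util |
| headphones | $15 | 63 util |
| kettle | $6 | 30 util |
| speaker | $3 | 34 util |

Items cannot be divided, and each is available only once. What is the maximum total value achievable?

Check high-value combinations within $27:
- chair+headphones+speaker: cost 8+15+3=26, value 32+63+34=129
- headphones+kettle+speaker: cost 15+6+3=24, value 63+30+34=127
- chair+rug+speaker: cost 8+16+3=27, value 32+53+34=119
Best: 129 util.

129 util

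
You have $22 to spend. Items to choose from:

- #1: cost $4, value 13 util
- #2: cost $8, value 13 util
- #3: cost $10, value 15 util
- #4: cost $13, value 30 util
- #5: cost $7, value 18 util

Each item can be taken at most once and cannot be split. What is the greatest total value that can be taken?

Check high-value combinations within $22:
- #4+#5: cost 13+7=20, value 30+18=48
- #1+#3+#5: cost 4+10+7=21, value 13+15+18=46
- #1+#2+#5: cost 4+8+7=19, value 13+13+18=44
- #1+#4: cost 4+13=17, value 13+30=43
Best: 48 util.

48 util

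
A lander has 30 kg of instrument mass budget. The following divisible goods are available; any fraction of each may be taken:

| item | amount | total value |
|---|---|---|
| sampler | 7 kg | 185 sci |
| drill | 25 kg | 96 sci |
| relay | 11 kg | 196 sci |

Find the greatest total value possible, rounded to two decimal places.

427.08

Take in order of value per unit:
- sampler (185/7 per unit): all 7 → value 185, running total 185.00
- relay (196/11 per unit): all 11 → value 196, running total 381.00
- drill (96/25 per unit): 12 of 25 → value 12×96/25 = 46.0800, running total 427.08
Total 427.08.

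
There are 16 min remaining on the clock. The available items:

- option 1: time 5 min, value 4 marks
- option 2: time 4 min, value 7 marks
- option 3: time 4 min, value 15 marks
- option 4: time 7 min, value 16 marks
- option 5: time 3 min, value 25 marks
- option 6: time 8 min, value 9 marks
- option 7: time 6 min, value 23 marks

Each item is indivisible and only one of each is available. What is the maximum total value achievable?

64 marks

This is a 0/1 knapsack; check combinations near the capacity.
- option 4+option 5+option 7: time 7+3+6=16, value 16+25+23=64
- option 3+option 5+option 7: time 4+3+6=13, value 15+25+23=63
- option 3+option 4+option 5: time 4+7+3=14, value 15+16+25=56
- option 2+option 5+option 7: time 4+3+6=13, value 7+25+23=55
- option 1+option 5+option 7: time 5+3+6=14, value 4+25+23=52
Best: 64 marks.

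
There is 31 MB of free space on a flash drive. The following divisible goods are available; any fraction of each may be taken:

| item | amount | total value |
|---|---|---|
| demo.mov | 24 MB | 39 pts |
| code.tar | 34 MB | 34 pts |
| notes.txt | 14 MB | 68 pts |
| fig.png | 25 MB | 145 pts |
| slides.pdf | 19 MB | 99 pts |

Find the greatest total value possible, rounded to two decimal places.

176.26

Take in order of value per unit:
- fig.png (145/25 per unit): all 25 → value 145, running total 145.00
- slides.pdf (99/19 per unit): 6 of 19 → value 6×99/19 = 31.2632, running total 176.26
Total 176.26.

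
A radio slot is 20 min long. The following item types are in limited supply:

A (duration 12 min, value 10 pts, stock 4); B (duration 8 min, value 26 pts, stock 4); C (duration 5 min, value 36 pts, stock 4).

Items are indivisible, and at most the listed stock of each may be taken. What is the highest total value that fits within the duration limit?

Best selections within duration 20 and stock limits:
- 4×C: duration 20, value 144
- 3×C: duration 15, value 108
Best: 144 pts.

144 pts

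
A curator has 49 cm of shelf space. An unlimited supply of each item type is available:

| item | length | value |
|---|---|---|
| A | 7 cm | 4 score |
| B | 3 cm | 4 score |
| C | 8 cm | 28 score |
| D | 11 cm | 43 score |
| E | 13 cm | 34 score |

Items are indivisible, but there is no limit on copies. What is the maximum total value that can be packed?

185 score

Best value-per-unit is D at 43/11; filling with it alone gives 4×43 = 172.
Optimal mix: 2×C + 3×D → length 49, value 185.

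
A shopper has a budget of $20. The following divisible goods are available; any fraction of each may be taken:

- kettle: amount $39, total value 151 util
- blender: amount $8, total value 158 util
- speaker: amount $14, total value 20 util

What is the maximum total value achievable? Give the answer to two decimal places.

Take in order of value per unit:
- blender (158/8 per unit): all 8 → value 158, running total 158.00
- kettle (151/39 per unit): 12 of 39 → value 12×151/39 = 46.4615, running total 204.46
Total 204.46.

204.46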